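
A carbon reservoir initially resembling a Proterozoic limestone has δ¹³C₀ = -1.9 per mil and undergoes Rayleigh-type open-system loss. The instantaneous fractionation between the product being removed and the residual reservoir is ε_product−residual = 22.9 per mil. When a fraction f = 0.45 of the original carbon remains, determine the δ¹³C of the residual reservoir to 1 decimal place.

-20.0 per mil

Rayleigh residual: δ_res = (δ₀ + 1000)·f^(α−1) − 1000
α = ε/1000 + 1 = 1.02290, so α − 1 = 0.02290
f^(α−1) = 0.45^(0.02290) = 0.981880
δ_res = (-1.9 + 1000) × 0.981880 − 1000 = 980.015 − 1000 = -19.99 per mil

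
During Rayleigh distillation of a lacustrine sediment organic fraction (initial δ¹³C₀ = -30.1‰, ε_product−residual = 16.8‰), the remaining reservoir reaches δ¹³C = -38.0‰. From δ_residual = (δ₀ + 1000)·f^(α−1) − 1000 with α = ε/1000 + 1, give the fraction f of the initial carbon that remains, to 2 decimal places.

0.61

α − 1 = ε/1000 = 0.0168
(δ_res + 1000)/(δ₀ + 1000) = (-38.0 + 1000)/(-30.1 + 1000) = 962.0/969.9 = 0.991855
f = 0.991855^(1/0.0168) = exp(ln(0.991855)/0.0168) = exp(-0.00818/0.0168)
f = exp(-0.4868) = 0.6146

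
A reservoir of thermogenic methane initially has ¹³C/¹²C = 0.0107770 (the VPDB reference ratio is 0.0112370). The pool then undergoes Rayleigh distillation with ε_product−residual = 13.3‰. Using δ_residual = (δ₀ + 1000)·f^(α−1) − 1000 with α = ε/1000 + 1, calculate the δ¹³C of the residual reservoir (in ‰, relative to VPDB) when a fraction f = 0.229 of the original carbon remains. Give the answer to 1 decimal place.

-59.6‰

δ₀ = (0.0107770/0.0112370 − 1)×1000 = (0.959064 − 1)×1000 = -40.936‰
α − 1 = ε/1000 = 0.0133
f^(α−1) = 0.229^(0.0133) = 0.980586
δ_res = (-40.936 + 1000) × 0.980586 − 1000 = 940.445 − 1000 = -59.56‰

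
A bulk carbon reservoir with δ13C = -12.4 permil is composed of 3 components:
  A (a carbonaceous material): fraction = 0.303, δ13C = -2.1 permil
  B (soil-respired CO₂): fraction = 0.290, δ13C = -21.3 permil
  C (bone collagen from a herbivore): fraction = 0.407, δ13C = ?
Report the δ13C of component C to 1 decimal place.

-13.7 permil

Isotope mass balance: δ_bulk = Σ fᵢ·δᵢ.
-12.4 = 0.303×(-2.1) + 0.290×(-21.3) + 0.407×δ_C
0.407·δ_C = -12.4 − (-6.813) = -5.587
δ_C = -5.587 / 0.407 = -13.73 permil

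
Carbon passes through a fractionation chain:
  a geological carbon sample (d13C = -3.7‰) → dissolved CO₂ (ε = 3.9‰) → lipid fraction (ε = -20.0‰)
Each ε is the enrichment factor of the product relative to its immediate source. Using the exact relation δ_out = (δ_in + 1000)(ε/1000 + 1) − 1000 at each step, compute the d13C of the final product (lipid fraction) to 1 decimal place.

-19.8‰

step 1: δ = (-3.70 + 1000)·(3.9/1000 + 1) − 1000 = 0.19‰
step 2: δ = (0.19 + 1000)·(-20.0/1000 + 1) − 1000 = -19.82‰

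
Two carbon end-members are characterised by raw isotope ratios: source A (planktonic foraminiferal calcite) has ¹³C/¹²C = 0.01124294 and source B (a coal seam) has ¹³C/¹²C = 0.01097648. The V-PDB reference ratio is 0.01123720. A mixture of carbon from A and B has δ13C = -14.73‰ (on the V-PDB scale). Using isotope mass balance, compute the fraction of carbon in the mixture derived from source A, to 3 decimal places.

0.357

δ_A = (0.01124294/0.01123720 − 1)×1000 = (1.000511 − 1)×1000 = 0.511‰
δ_B = (0.01097648/0.01123720 − 1)×1000 = (0.976798 − 1)×1000 = -23.202‰
f_A = (δ_mix − δ_B)/(δ_A − δ_B) = (-14.73 − (-23.202))/(0.511 − (-23.202))
f_A = 8.472 / 23.712 = 0.3573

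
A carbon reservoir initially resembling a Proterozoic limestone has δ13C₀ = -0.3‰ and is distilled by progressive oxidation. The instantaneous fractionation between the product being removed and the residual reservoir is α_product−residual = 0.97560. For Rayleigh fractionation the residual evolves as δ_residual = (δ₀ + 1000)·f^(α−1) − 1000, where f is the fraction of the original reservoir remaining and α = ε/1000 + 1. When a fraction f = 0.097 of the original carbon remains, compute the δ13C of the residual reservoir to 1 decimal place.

58.3‰

Rayleigh residual: δ_res = (δ₀ + 1000)·f^(α−1) − 1000
α − 1 = -0.02440
f^(α−1) = 0.097^(-0.02440) = 1.058578
δ_res = (-0.3 + 1000) × 1.058578 − 1000 = 1058.260 − 1000 = 58.26‰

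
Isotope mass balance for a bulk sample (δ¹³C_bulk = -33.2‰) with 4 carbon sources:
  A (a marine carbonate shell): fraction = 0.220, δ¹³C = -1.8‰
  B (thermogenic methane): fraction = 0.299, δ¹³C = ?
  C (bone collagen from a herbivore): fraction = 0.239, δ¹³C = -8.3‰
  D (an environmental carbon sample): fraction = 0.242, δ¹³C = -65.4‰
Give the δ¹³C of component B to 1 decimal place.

Isotope mass balance: δ_bulk = Σ fᵢ·δᵢ.
-33.2 = 0.220×(-1.8) + 0.299×δ_B + 0.239×(-8.3) + 0.242×(-65.4)
0.299·δ_B = -33.2 − (-18.207) = -14.994
δ_B = -14.994 / 0.299 = -50.15‰

-50.1‰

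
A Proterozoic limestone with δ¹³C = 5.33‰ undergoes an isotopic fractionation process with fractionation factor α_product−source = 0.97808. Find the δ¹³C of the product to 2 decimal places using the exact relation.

δ_product = (δ_source + 1000)·α − 1000
δ_product = (5.33 + 1000) × 0.97808 − 1000
δ_product = 983.293 − 1000 = -16.707‰

-16.71‰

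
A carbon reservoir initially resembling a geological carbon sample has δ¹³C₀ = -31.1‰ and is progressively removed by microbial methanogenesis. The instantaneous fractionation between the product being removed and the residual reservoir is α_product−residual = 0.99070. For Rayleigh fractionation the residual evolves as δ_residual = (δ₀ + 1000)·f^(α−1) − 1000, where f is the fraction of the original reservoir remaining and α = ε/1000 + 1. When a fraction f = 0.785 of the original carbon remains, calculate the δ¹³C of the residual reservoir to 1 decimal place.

Rayleigh residual: δ_res = (δ₀ + 1000)·f^(α−1) − 1000
α − 1 = -0.00930
f^(α−1) = 0.785^(-0.00930) = 1.002254
δ_res = (-31.1 + 1000) × 1.002254 − 1000 = 971.084 − 1000 = -28.92‰

-28.9‰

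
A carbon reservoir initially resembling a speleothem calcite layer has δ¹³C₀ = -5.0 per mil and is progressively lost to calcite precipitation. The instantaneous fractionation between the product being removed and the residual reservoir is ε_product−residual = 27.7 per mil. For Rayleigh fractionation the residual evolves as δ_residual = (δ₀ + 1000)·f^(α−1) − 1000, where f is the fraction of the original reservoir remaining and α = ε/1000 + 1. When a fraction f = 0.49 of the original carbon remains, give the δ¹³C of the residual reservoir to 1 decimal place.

-24.5 per mil

Rayleigh residual: δ_res = (δ₀ + 1000)·f^(α−1) − 1000
α = ε/1000 + 1 = 1.02770, so α − 1 = 0.02770
f^(α−1) = 0.49^(0.02770) = 0.980434
δ_res = (-5.0 + 1000) × 0.980434 − 1000 = 975.532 − 1000 = -24.47 per mil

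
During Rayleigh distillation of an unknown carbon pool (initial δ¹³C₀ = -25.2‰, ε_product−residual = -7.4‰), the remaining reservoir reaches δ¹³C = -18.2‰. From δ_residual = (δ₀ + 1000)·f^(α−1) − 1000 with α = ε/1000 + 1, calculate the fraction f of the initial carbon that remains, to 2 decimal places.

0.38

α − 1 = ε/1000 = -0.0074
(δ_res + 1000)/(δ₀ + 1000) = (-18.2 + 1000)/(-25.2 + 1000) = 981.8/974.8 = 1.007181
f = 1.007181^(1/-0.0074) = exp(ln(1.007181)/-0.0074) = exp(0.00716/-0.0074)
f = exp(-0.9669) = 0.3802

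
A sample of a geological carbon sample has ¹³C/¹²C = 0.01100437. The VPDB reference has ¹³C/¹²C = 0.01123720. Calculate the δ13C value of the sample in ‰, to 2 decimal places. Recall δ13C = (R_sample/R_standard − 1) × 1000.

-20.72‰

δ13C = (R_sample / R_standard − 1) × 1000
R_sample / R_standard = 0.01100437 / 0.01123720 = 0.979280
δ13C = (0.979280 − 1) × 1000 = -20.720‰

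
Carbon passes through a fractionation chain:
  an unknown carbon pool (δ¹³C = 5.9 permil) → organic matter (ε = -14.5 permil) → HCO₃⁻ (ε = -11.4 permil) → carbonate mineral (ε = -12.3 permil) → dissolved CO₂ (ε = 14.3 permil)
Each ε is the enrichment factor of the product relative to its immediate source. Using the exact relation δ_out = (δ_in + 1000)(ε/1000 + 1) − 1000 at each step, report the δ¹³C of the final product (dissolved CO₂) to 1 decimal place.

-18.2 permil

step 1: δ = (5.90 + 1000)·(-14.5/1000 + 1) − 1000 = -8.69 permil
step 2: δ = (-8.69 + 1000)·(-11.4/1000 + 1) − 1000 = -19.99 permil
step 3: δ = (-19.99 + 1000)·(-12.3/1000 + 1) − 1000 = -32.04 permil
step 4: δ = (-32.04 + 1000)·(14.3/1000 + 1) − 1000 = -18.20 permil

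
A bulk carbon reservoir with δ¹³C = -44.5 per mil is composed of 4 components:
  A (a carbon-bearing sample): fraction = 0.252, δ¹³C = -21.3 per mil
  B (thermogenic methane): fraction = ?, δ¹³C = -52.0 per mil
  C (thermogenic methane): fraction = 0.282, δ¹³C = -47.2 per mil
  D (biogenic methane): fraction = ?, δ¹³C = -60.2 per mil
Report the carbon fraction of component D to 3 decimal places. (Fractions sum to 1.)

0.194

Let f_D and f_B be the unknown fractions; fractions sum to 1 so f_D + f_B = 0.466.
Mass balance: Σ fᵢ·δᵢ = δ_bulk ⇒ f_D·(-60.2) + f_B·(-52.0) = -44.5 − (-18.678) = -25.822
Substitute f_B = 0.466 − f_D:
f_D·(-60.2 − -52.0) = -25.822 − 0.466×(-52.0) = -1.590
f_D = -1.590 / -8.2 = 0.1939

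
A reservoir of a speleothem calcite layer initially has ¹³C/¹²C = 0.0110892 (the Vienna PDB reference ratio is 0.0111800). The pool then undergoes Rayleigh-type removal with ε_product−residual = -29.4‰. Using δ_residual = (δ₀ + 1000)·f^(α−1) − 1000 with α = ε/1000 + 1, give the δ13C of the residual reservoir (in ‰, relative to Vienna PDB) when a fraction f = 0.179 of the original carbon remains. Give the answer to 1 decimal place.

δ₀ = (0.0110892/0.0111800 − 1)×1000 = (0.991878 − 1)×1000 = -8.122‰
α − 1 = ε/1000 = -0.0294
f^(α−1) = 0.179^(-0.0294) = 1.051880
δ_res = (-8.122 + 1000) × 1.051880 − 1000 = 1043.337 − 1000 = 43.34‰

43.3‰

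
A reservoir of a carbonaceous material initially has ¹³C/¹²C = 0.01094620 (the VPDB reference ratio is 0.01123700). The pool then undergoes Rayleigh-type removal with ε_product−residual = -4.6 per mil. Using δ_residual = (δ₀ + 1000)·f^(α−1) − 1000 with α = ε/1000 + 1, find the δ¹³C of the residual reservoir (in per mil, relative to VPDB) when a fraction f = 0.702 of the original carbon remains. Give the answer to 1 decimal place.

-24.3 per mil

δ₀ = (0.01094620/0.01123700 − 1)×1000 = (0.974121 − 1)×1000 = -25.879 per mil
α − 1 = ε/1000 = -0.0046
f^(α−1) = 0.702^(-0.0046) = 1.001629
δ_res = (-25.879 + 1000) × 1.001629 − 1000 = 975.708 − 1000 = -24.29 per mil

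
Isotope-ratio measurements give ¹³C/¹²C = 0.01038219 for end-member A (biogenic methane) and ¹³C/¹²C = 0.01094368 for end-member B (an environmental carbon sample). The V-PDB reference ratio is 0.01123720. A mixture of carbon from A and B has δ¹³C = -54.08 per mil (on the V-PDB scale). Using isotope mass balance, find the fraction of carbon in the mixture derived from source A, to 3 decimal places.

δ_A = (0.01038219/0.01123720 − 1)×1000 = (0.923913 − 1)×1000 = -76.087 per mil
δ_B = (0.01094368/0.01123720 − 1)×1000 = (0.973880 − 1)×1000 = -26.120 per mil
f_A = (δ_mix − δ_B)/(δ_A − δ_B) = (-54.08 − (-26.120))/(-76.087 − (-26.120))
f_A = -27.960 / -49.967 = 0.5596

0.560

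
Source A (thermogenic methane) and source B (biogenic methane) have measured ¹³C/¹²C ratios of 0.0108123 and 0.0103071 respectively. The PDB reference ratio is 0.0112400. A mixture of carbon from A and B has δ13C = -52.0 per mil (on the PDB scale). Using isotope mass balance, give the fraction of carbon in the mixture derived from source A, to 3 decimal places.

0.690

δ_A = (0.0108123/0.0112400 − 1)×1000 = (0.961948 − 1)×1000 = -38.052 per mil
δ_B = (0.0103071/0.0112400 − 1)×1000 = (0.917002 − 1)×1000 = -82.998 per mil
f_A = (δ_mix − δ_B)/(δ_A − δ_B) = (-52.0 − (-82.998))/(-38.052 − (-82.998))
f_A = 30.998 / 44.947 = 0.6897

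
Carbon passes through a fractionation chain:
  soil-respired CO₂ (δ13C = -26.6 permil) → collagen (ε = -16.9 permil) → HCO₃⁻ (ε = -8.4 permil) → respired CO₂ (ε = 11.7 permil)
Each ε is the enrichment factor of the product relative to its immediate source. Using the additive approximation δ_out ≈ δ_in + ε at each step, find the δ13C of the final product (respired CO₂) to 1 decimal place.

-40.2 permil

step 1: δ ≈ -26.6 + (-16.9) = -43.5 permil
step 2: δ ≈ -43.5 + (-8.4) = -51.9 permil
step 3: δ ≈ -51.9 + (11.7) = -40.2 permil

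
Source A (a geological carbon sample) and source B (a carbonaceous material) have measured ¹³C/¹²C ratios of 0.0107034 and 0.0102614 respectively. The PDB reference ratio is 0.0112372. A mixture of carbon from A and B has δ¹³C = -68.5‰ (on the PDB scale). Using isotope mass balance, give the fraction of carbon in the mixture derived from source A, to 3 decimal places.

0.466

δ_A = (0.0107034/0.0112372 − 1)×1000 = (0.952497 − 1)×1000 = -47.503‰
δ_B = (0.0102614/0.0112372 − 1)×1000 = (0.913163 − 1)×1000 = -86.837‰
f_A = (δ_mix − δ_B)/(δ_A − δ_B) = (-68.5 − (-86.837))/(-47.503 − (-86.837))
f_A = 18.337 / 39.334 = 0.4662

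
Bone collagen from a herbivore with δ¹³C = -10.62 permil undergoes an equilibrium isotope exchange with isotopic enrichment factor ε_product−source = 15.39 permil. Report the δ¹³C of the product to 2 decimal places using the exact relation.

4.61 permil

Exactly, δ_product = (δ_source + 1000)·(ε/1000 + 1) − 1000.
δ_product = (-10.62 + 1000) × (15.39/1000 + 1) − 1000
δ_product = 4.607 permil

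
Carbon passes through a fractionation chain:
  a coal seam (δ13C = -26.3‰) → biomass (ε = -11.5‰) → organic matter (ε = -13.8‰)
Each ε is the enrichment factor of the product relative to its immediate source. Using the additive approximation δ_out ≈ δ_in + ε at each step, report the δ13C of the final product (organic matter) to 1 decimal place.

-51.6‰

step 1: δ ≈ -26.3 + (-11.5) = -37.8‰
step 2: δ ≈ -37.8 + (-13.8) = -51.6‰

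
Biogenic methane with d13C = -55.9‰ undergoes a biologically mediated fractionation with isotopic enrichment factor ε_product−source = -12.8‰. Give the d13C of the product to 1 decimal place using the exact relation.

-68.0‰

Exactly, δ_product = (δ_source + 1000)·(ε/1000 + 1) − 1000.
δ_product = (-55.9 + 1000) × (-12.8/1000 + 1) − 1000
δ_product = -67.98‰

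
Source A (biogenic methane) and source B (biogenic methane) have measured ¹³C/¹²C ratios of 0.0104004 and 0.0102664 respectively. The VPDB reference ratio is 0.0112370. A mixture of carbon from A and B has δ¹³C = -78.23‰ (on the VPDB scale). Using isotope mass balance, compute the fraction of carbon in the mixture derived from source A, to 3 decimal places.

0.683

δ_A = (0.0104004/0.0112370 − 1)×1000 = (0.925550 − 1)×1000 = -74.450‰
δ_B = (0.0102664/0.0112370 − 1)×1000 = (0.913625 − 1)×1000 = -86.375‰
f_A = (δ_mix − δ_B)/(δ_A − δ_B) = (-78.23 − (-86.375))/(-74.450 − (-86.375))
f_A = 8.145 / 11.925 = 0.6831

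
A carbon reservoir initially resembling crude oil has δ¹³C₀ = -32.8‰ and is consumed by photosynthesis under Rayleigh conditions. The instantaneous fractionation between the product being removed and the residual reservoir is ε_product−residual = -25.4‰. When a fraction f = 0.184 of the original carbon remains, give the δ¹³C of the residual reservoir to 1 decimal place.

9.7‰

Rayleigh residual: δ_res = (δ₀ + 1000)·f^(α−1) − 1000
α = ε/1000 + 1 = 0.97460, so α − 1 = -0.02540
f^(α−1) = 0.184^(-0.02540) = 1.043935
δ_res = (-32.8 + 1000) × 1.043935 − 1000 = 1009.694 − 1000 = 9.69‰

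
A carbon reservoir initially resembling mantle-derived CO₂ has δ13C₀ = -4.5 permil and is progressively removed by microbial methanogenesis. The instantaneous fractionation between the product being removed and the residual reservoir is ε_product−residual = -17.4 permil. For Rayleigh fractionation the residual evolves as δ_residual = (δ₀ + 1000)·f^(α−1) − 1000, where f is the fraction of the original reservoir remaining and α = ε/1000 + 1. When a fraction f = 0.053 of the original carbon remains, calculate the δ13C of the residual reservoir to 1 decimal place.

47.7 permil

Rayleigh residual: δ_res = (δ₀ + 1000)·f^(α−1) − 1000
α = ε/1000 + 1 = 0.98260, so α − 1 = -0.01740
f^(α−1) = 0.053^(-0.01740) = 1.052441
δ_res = (-4.5 + 1000) × 1.052441 − 1000 = 1047.705 − 1000 = 47.70 permil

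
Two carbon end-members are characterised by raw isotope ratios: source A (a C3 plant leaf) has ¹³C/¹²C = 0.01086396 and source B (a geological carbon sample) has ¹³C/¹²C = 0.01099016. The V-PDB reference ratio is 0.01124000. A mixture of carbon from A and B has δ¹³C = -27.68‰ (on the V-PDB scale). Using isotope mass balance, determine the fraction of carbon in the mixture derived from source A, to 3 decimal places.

0.486

δ_A = (0.01086396/0.01124000 − 1)×1000 = (0.966544 − 1)×1000 = -33.456‰
δ_B = (0.01099016/0.01124000 − 1)×1000 = (0.977772 − 1)×1000 = -22.228‰
f_A = (δ_mix − δ_B)/(δ_A − δ_B) = (-27.68 − (-22.228))/(-33.456 − (-22.228))
f_A = -5.452 / -11.228 = 0.4856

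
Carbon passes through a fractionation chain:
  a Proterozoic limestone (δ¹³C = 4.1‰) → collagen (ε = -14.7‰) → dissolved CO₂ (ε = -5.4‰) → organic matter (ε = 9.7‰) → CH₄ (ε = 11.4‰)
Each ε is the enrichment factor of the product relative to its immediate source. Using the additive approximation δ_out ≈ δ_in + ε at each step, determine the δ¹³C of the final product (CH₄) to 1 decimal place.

step 1: δ ≈ 4.1 + (-14.7) = -10.6‰
step 2: δ ≈ -10.6 + (-5.4) = -16.0‰
step 3: δ ≈ -16.0 + (9.7) = -6.3‰
step 4: δ ≈ -6.3 + (11.4) = 5.1‰

5.1‰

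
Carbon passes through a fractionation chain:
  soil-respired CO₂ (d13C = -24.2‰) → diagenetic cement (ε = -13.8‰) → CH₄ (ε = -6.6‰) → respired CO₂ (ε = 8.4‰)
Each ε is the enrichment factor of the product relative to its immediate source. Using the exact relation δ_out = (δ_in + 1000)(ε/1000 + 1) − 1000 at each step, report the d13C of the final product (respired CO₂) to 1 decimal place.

step 1: δ = (-24.20 + 1000)·(-13.8/1000 + 1) − 1000 = -37.67‰
step 2: δ = (-37.67 + 1000)·(-6.6/1000 + 1) − 1000 = -44.02‰
step 3: δ = (-44.02 + 1000)·(8.4/1000 + 1) − 1000 = -35.99‰

-36.0‰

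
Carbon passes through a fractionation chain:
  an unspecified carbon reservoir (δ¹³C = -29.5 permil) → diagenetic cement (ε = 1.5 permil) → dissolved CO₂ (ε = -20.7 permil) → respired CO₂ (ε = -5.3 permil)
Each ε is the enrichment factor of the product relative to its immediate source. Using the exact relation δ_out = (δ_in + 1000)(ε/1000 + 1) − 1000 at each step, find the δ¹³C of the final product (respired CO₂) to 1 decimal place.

-53.2 permil

step 1: δ = (-29.50 + 1000)·(1.5/1000 + 1) − 1000 = -28.04 permil
step 2: δ = (-28.04 + 1000)·(-20.7/1000 + 1) − 1000 = -48.16 permil
step 3: δ = (-48.16 + 1000)·(-5.3/1000 + 1) − 1000 = -53.21 permil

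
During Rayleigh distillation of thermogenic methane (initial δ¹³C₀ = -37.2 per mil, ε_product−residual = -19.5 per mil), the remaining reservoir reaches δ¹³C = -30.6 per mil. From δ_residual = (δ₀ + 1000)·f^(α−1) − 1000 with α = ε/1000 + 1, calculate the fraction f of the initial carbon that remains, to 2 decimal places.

α − 1 = ε/1000 = -0.0195
(δ_res + 1000)/(δ₀ + 1000) = (-30.6 + 1000)/(-37.2 + 1000) = 969.4/962.8 = 1.006855
f = 1.006855^(1/-0.0195) = exp(ln(1.006855)/-0.0195) = exp(0.00683/-0.0195)
f = exp(-0.3503) = 0.7044

0.70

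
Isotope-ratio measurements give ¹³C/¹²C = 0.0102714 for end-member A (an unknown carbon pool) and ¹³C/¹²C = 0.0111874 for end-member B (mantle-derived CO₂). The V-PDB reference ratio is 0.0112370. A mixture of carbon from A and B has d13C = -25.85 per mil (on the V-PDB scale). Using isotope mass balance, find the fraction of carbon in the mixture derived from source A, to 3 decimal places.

0.263

δ_A = (0.0102714/0.0112370 − 1)×1000 = (0.914070 − 1)×1000 = -85.930 per mil
δ_B = (0.0111874/0.0112370 − 1)×1000 = (0.995586 − 1)×1000 = -4.414 per mil
f_A = (δ_mix − δ_B)/(δ_A − δ_B) = (-25.85 − (-4.414))/(-85.930 − (-4.414))
f_A = -21.436 / -81.516 = 0.2630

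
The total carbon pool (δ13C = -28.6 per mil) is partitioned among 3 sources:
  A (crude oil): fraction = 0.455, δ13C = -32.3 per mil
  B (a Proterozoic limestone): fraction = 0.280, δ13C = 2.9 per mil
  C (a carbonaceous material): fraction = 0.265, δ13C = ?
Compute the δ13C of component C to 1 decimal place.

-55.5 per mil

Isotope mass balance: δ_bulk = Σ fᵢ·δᵢ.
-28.6 = 0.455×(-32.3) + 0.280×(2.9) + 0.265×δ_C
0.265·δ_C = -28.6 − (-13.884) = -14.716
δ_C = -14.716 / 0.265 = -55.53 per mil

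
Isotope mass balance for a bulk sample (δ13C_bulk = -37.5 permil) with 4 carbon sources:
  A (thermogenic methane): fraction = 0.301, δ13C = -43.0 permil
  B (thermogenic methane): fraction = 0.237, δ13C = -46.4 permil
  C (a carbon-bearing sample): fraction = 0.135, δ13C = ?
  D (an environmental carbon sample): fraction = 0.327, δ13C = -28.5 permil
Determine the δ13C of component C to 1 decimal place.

-31.4 permil

Isotope mass balance: δ_bulk = Σ fᵢ·δᵢ.
-37.5 = 0.301×(-43.0) + 0.237×(-46.4) + 0.135×δ_C + 0.327×(-28.5)
0.135·δ_C = -37.5 − (-33.259) = -4.241
δ_C = -4.241 / 0.135 = -31.41 permil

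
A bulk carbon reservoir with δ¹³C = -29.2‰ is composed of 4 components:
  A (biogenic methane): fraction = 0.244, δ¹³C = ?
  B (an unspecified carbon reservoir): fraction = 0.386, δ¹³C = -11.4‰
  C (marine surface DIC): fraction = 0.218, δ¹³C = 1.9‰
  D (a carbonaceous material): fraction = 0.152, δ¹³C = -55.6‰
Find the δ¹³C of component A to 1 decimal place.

Isotope mass balance: δ_bulk = Σ fᵢ·δᵢ.
-29.2 = 0.244×δ_A + 0.386×(-11.4) + 0.218×(1.9) + 0.152×(-55.6)
0.244·δ_A = -29.2 − (-12.437) = -16.763
δ_A = -16.763 / 0.244 = -68.70‰

-68.7‰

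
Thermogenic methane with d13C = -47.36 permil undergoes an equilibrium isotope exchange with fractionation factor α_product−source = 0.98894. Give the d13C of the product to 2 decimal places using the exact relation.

δ_product = (δ_source + 1000)·α − 1000
δ_product = (-47.36 + 1000) × 0.98894 − 1000
δ_product = 942.104 − 1000 = -57.896 permil

-57.90 permil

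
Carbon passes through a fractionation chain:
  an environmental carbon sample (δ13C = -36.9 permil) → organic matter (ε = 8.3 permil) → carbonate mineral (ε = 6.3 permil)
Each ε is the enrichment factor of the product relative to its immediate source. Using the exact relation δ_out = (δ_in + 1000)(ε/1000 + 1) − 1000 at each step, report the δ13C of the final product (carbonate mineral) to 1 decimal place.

-22.8 permil

step 1: δ = (-36.90 + 1000)·(8.3/1000 + 1) − 1000 = -28.91 permil
step 2: δ = (-28.91 + 1000)·(6.3/1000 + 1) − 1000 = -22.79 permil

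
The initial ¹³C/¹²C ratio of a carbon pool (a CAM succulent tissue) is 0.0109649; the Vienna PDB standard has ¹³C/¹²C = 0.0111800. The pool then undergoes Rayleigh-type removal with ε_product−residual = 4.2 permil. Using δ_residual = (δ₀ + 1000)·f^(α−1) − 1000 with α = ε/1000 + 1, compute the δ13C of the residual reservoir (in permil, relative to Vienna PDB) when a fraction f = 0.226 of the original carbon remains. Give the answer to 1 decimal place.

-25.3 permil

δ₀ = (0.0109649/0.0111800 − 1)×1000 = (0.980760 − 1)×1000 = -19.240 permil
α − 1 = ε/1000 = 0.0042
f^(α−1) = 0.226^(0.0042) = 0.993773
δ_res = (-19.240 + 1000) × 0.993773 − 1000 = 974.653 − 1000 = -25.35 permil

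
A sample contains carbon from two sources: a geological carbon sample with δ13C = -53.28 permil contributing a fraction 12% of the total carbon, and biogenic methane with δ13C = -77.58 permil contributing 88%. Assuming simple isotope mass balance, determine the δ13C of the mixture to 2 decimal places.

-74.66 permil

δ_mix = f_A·δ_A + f_B·δ_B
δ_mix = 0.12 × (-53.28) + 0.88 × (-77.58)
δ_mix = -6.394 + -68.270 = -74.664 permil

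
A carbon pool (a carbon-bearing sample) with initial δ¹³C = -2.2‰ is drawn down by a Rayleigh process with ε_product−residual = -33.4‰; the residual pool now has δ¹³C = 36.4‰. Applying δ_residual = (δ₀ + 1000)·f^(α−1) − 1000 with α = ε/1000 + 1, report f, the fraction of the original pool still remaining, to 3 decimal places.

α − 1 = ε/1000 = -0.0334
(δ_res + 1000)/(δ₀ + 1000) = (36.4 + 1000)/(-2.2 + 1000) = 1036.4/997.8 = 1.038685
f = 1.038685^(1/-0.0334) = exp(ln(1.038685)/-0.0334) = exp(0.03796/-0.0334)
f = exp(-1.1364) = 0.3210

0.321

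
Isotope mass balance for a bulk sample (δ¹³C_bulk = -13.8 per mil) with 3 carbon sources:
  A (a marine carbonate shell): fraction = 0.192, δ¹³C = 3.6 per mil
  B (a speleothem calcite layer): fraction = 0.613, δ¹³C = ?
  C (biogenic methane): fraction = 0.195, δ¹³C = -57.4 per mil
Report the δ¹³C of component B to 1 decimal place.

-5.4 per mil

Isotope mass balance: δ_bulk = Σ fᵢ·δᵢ.
-13.8 = 0.192×(3.6) + 0.613×δ_B + 0.195×(-57.4)
0.613·δ_B = -13.8 − (-10.502) = -3.298
δ_B = -3.298 / 0.613 = -5.38 per mil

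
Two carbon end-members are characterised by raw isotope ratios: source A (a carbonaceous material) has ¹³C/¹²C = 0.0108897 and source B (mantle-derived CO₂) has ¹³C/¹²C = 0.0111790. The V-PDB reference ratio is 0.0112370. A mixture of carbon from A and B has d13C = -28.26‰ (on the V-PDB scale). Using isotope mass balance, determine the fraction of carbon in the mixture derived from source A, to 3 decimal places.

0.897

δ_A = (0.0108897/0.0112370 − 1)×1000 = (0.969093 − 1)×1000 = -30.907‰
δ_B = (0.0111790/0.0112370 − 1)×1000 = (0.994838 − 1)×1000 = -5.162‰
f_A = (δ_mix − δ_B)/(δ_A − δ_B) = (-28.26 − (-5.162))/(-30.907 − (-5.162))
f_A = -23.098 / -25.745 = 0.8972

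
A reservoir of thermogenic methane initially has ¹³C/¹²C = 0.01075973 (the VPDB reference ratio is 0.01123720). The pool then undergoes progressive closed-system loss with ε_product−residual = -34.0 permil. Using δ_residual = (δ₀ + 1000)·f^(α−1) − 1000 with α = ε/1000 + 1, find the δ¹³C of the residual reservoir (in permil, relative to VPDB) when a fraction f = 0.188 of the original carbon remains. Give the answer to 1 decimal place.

δ₀ = (0.01075973/0.01123720 − 1)×1000 = (0.957510 − 1)×1000 = -42.490 permil
α − 1 = ε/1000 = -0.0340
f^(α−1) = 0.188^(-0.0340) = 1.058470
δ_res = (-42.490 + 1000) × 1.058470 − 1000 = 1013.496 − 1000 = 13.50 permil

13.5 permil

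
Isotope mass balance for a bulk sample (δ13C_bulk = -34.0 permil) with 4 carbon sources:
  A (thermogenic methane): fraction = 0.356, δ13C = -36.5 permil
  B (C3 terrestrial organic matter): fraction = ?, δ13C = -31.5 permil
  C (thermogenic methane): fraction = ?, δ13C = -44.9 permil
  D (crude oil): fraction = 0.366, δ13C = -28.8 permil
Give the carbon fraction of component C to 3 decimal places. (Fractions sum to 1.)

Let f_C and f_B be the unknown fractions; fractions sum to 1 so f_C + f_B = 0.278.
Mass balance: Σ fᵢ·δᵢ = δ_bulk ⇒ f_C·(-44.9) + f_B·(-31.5) = -34.0 − (-23.535) = -10.465
Substitute f_B = 0.278 − f_C:
f_C·(-44.9 − -31.5) = -10.465 − 0.278×(-31.5) = -1.708
f_C = -1.708 / -13.4 = 0.1275

0.127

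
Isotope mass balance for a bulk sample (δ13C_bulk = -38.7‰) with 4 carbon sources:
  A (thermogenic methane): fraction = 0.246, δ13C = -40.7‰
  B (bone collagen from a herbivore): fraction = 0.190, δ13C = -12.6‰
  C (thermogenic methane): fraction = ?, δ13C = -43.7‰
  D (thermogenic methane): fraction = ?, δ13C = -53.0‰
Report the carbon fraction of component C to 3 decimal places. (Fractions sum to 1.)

0.387

Let f_C and f_D be the unknown fractions; fractions sum to 1 so f_C + f_D = 0.564.
Mass balance: Σ fᵢ·δᵢ = δ_bulk ⇒ f_C·(-43.7) + f_D·(-53.0) = -38.7 − (-12.406) = -26.294
Substitute f_D = 0.564 − f_C:
f_C·(-43.7 − -53.0) = -26.294 − 0.564×(-53.0) = 3.598
f_C = 3.598 / 9.3 = 0.3869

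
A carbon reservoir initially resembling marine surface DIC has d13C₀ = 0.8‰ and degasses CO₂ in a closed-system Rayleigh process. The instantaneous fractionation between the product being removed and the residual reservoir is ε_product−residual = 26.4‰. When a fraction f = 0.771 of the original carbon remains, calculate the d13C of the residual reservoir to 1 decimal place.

-6.0‰

Rayleigh residual: δ_res = (δ₀ + 1000)·f^(α−1) − 1000
α = ε/1000 + 1 = 1.02640, so α − 1 = 0.02640
f^(α−1) = 0.771^(0.02640) = 0.993158
δ_res = (0.8 + 1000) × 0.993158 − 1000 = 993.952 − 1000 = -6.05‰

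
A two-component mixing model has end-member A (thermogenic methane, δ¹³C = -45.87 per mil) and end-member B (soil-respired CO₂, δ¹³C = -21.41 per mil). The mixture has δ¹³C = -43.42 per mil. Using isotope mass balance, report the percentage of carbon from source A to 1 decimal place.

90.0%

δ_mix = f_A·δ_A + (1 − f_A)·δ_B  ⇒  f_A = (δ_mix − δ_B)/(δ_A − δ_B)
f_A = (-43.42 − (-21.41)) / (-45.87 − (-21.41))
f_A = -22.01 / -24.46 = 0.8998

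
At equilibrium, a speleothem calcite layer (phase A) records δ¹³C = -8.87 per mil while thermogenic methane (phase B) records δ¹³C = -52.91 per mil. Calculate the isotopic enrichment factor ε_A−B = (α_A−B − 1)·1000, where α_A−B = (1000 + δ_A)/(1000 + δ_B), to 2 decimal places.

46.50 per mil

α_A−B = (1000 + -8.87) / (1000 + -52.91) = 991.13 / 947.09 = 1.046500
ε_A−B = (1.046500 − 1) × 1000 = 46.500 per mil
(The approximation ε ≈ δ_A − δ_B would give 44.04 per mil.)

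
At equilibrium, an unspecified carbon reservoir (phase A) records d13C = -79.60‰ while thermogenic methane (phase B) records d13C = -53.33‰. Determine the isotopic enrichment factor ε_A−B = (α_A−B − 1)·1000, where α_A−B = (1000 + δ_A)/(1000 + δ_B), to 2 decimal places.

-27.75‰

α_A−B = (1000 + -79.60) / (1000 + -53.33) = 920.40 / 946.67 = 0.972250
ε_A−B = (0.972250 − 1) × 1000 = -27.750‰
(The approximation ε ≈ δ_A − δ_B would give -26.27‰.)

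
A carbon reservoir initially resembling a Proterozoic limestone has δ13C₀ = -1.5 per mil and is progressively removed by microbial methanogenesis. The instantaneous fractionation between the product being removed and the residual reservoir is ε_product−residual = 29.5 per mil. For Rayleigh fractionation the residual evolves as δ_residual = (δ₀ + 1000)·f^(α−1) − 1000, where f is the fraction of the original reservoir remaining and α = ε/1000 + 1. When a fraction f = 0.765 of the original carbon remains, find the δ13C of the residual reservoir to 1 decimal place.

Rayleigh residual: δ_res = (δ₀ + 1000)·f^(α−1) − 1000
α = ε/1000 + 1 = 1.02950, so α − 1 = 0.02950
f^(α−1) = 0.765^(0.02950) = 0.992129
δ_res = (-1.5 + 1000) × 0.992129 − 1000 = 990.641 − 1000 = -9.36 per mil

-9.4 per mil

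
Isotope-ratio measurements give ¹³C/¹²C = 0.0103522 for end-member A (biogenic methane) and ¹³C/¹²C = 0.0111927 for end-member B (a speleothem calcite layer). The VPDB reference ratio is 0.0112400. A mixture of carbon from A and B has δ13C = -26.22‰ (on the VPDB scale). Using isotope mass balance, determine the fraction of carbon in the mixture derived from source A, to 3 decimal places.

0.294

δ_A = (0.0103522/0.0112400 − 1)×1000 = (0.921014 − 1)×1000 = -78.986‰
δ_B = (0.0111927/0.0112400 − 1)×1000 = (0.995792 − 1)×1000 = -4.208‰
f_A = (δ_mix − δ_B)/(δ_A − δ_B) = (-26.22 − (-4.208))/(-78.986 − (-4.208))
f_A = -22.012 / -74.778 = 0.2944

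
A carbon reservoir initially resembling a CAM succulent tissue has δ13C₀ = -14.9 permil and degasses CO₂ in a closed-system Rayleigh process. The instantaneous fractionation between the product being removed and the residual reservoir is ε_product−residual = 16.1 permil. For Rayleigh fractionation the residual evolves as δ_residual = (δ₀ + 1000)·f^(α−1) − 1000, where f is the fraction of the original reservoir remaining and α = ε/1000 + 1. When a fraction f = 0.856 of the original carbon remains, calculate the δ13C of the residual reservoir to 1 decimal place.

Rayleigh residual: δ_res = (δ₀ + 1000)·f^(α−1) − 1000
α = ε/1000 + 1 = 1.01610, so α − 1 = 0.01610
f^(α−1) = 0.856^(0.01610) = 0.997500
δ_res = (-14.9 + 1000) × 0.997500 − 1000 = 982.637 − 1000 = -17.36 permil

-17.4 permil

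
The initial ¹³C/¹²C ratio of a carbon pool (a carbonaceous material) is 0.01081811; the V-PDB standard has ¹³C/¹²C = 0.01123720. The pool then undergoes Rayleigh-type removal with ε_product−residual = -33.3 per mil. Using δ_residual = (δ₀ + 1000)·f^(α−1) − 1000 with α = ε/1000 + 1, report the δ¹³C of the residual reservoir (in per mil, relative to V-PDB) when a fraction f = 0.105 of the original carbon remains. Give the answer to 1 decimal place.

δ₀ = (0.01081811/0.01123720 − 1)×1000 = (0.962705 − 1)×1000 = -37.295 per mil
α − 1 = ε/1000 = -0.0333
f^(α−1) = 0.105^(-0.0333) = 1.077940
δ_res = (-37.295 + 1000) × 1.077940 − 1000 = 1037.738 − 1000 = 37.74 per mil

37.7 per mil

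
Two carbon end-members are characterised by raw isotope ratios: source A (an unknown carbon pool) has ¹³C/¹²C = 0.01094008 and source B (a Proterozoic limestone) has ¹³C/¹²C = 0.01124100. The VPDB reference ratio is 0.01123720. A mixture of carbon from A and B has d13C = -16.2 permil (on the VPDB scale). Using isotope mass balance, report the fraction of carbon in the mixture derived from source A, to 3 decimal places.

0.618

δ_A = (0.01094008/0.01123720 − 1)×1000 = (0.973559 − 1)×1000 = -26.441 permil
δ_B = (0.01124100/0.01123720 − 1)×1000 = (1.000338 − 1)×1000 = 0.338 permil
f_A = (δ_mix − δ_B)/(δ_A − δ_B) = (-16.2 − (0.338))/(-26.441 − (0.338))
f_A = -16.538 / -26.779 = 0.6176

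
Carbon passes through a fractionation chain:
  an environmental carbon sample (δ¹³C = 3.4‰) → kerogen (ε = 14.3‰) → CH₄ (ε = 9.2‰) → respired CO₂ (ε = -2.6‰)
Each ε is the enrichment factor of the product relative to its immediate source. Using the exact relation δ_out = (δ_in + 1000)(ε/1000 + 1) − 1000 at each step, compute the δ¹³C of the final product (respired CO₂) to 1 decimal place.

step 1: δ = (3.40 + 1000)·(14.3/1000 + 1) − 1000 = 17.75‰
step 2: δ = (17.75 + 1000)·(9.2/1000 + 1) − 1000 = 27.11‰
step 3: δ = (27.11 + 1000)·(-2.6/1000 + 1) − 1000 = 24.44‰

24.4‰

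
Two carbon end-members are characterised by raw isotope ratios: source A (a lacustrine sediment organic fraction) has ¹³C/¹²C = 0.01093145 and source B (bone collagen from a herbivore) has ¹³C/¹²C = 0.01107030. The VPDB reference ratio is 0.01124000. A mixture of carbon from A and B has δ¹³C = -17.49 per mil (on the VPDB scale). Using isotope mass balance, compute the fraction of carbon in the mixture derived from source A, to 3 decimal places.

δ_A = (0.01093145/0.01124000 − 1)×1000 = (0.972549 − 1)×1000 = -27.451 per mil
δ_B = (0.01107030/0.01124000 − 1)×1000 = (0.984902 − 1)×1000 = -15.098 per mil
f_A = (δ_mix − δ_B)/(δ_A − δ_B) = (-17.49 − (-15.098))/(-27.451 − (-15.098))
f_A = -2.392 / -12.353 = 0.1936

0.194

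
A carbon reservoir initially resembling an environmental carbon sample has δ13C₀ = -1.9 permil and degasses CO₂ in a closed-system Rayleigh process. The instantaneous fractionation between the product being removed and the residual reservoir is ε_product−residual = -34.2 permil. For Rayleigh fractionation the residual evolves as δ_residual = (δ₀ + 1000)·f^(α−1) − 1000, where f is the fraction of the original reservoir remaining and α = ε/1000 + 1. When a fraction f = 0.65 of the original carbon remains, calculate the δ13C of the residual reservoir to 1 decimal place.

12.9 permil

Rayleigh residual: δ_res = (δ₀ + 1000)·f^(α−1) − 1000
α = ε/1000 + 1 = 0.96580, so α − 1 = -0.03420
f^(α−1) = 0.65^(-0.03420) = 1.014842
δ_res = (-1.9 + 1000) × 1.014842 − 1000 = 1012.914 − 1000 = 12.91 permil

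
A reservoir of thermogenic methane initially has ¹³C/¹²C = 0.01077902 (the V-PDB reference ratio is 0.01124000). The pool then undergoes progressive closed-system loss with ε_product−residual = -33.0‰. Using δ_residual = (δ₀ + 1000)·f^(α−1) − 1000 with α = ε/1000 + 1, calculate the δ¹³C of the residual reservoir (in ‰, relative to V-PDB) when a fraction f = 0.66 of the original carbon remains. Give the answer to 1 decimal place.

-27.8‰

δ₀ = (0.01077902/0.01124000 − 1)×1000 = (0.958988 − 1)×1000 = -41.012‰
α − 1 = ε/1000 = -0.0330
f^(α−1) = 0.66^(-0.0330) = 1.013806
δ_res = (-41.012 + 1000) × 1.013806 − 1000 = 972.228 − 1000 = -27.77‰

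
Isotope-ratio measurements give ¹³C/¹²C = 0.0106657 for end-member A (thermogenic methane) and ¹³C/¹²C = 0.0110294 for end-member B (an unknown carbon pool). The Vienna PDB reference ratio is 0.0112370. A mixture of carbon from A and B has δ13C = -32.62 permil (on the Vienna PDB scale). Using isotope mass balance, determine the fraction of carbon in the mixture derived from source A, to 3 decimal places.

0.437

δ_A = (0.0106657/0.0112370 − 1)×1000 = (0.949159 − 1)×1000 = -50.841 permil
δ_B = (0.0110294/0.0112370 − 1)×1000 = (0.981525 − 1)×1000 = -18.475 permil
f_A = (δ_mix − δ_B)/(δ_A − δ_B) = (-32.62 − (-18.475))/(-50.841 − (-18.475))
f_A = -14.145 / -32.366 = 0.4370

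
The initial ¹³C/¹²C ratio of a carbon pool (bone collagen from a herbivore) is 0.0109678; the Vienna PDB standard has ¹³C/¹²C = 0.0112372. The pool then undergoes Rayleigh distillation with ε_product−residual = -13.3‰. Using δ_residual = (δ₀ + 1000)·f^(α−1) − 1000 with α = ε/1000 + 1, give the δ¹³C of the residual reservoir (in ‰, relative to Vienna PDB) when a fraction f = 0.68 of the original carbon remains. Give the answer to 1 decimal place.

-19.0‰

δ₀ = (0.0109678/0.0112372 − 1)×1000 = (0.976026 − 1)×1000 = -23.974‰
α − 1 = ε/1000 = -0.0133
f^(α−1) = 0.68^(-0.0133) = 1.005142
δ_res = (-23.974 + 1000) × 1.005142 − 1000 = 981.045 − 1000 = -18.95‰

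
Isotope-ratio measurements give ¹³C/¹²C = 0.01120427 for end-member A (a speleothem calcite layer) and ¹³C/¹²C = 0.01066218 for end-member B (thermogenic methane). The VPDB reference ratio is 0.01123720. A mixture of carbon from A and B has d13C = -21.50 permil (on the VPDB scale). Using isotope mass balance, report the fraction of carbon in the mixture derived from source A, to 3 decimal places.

δ_A = (0.01120427/0.01123720 − 1)×1000 = (0.997070 − 1)×1000 = -2.930 permil
δ_B = (0.01066218/0.01123720 − 1)×1000 = (0.948829 − 1)×1000 = -51.171 permil
f_A = (δ_mix − δ_B)/(δ_A − δ_B) = (-21.50 − (-51.171))/(-2.930 − (-51.171))
f_A = 29.671 / 48.241 = 0.6151

0.615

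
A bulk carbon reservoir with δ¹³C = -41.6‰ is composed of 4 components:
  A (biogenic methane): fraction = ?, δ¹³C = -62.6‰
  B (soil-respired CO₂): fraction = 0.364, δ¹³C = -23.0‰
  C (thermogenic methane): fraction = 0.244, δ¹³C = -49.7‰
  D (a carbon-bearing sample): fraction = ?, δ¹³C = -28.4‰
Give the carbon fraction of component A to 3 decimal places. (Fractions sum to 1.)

0.291

Let f_A and f_D be the unknown fractions; fractions sum to 1 so f_A + f_D = 0.392.
Mass balance: Σ fᵢ·δᵢ = δ_bulk ⇒ f_A·(-62.6) + f_D·(-28.4) = -41.6 − (-20.499) = -21.101
Substitute f_D = 0.392 − f_A:
f_A·(-62.6 − -28.4) = -21.101 − 0.392×(-28.4) = -9.968
f_A = -9.968 / -34.2 = 0.2915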